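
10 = 10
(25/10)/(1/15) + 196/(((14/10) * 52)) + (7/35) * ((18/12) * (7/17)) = 44549/1105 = 40.32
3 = 3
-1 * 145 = -145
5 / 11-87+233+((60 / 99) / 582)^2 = 13505688109 / 92217609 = 146.45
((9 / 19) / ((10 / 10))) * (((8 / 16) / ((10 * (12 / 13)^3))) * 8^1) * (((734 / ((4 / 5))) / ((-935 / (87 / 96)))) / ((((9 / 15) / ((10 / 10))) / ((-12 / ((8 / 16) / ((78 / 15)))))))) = 44.56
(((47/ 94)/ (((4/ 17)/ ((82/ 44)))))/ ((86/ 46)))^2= 256992961/ 57274624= 4.49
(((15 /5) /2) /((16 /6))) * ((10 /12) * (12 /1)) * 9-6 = 357 /8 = 44.62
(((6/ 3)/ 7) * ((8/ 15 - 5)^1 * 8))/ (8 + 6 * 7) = -536/ 2625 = -0.20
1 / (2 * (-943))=-1 / 1886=-0.00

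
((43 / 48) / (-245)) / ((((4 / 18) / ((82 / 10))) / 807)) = -108.88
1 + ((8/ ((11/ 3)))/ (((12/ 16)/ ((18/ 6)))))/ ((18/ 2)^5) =216545/ 216513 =1.00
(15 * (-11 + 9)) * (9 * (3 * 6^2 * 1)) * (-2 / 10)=5832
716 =716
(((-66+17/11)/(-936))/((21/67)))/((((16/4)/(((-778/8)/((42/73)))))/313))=-422219062283/145297152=-2905.90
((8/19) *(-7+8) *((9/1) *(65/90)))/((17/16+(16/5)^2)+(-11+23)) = 0.12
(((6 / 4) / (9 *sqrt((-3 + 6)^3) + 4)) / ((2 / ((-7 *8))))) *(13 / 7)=-1.54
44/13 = 3.38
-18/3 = -6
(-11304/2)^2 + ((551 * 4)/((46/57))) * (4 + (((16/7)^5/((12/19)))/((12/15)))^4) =634919693024.79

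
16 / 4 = 4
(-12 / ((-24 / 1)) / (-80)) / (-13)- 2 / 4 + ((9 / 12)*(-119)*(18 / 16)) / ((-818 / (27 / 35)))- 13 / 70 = -7033423 / 11910080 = -0.59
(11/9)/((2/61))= 671/18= 37.28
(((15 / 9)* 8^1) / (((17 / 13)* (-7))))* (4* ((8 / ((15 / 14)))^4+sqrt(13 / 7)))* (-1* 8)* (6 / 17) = 33280* sqrt(91) / 14161+149619212288 / 2926125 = 51154.62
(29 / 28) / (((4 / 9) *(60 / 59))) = 5133 / 2240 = 2.29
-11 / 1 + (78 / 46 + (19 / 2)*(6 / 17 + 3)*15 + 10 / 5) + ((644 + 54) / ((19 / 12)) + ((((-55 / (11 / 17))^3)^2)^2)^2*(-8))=-161861739785486175843956100000000000000000000000.00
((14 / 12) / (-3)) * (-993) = 2317 / 6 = 386.17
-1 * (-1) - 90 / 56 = -17 / 28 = -0.61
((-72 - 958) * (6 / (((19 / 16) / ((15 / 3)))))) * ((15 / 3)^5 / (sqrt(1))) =-1545000000 / 19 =-81315789.47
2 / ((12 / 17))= 2.83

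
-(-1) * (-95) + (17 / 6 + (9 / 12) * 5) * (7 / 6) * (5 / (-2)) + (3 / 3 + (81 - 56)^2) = 73699 / 144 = 511.80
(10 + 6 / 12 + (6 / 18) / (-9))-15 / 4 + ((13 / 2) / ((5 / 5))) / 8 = 7.53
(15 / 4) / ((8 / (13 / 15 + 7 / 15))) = 5 / 8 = 0.62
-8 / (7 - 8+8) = -8 / 7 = -1.14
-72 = -72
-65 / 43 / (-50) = 0.03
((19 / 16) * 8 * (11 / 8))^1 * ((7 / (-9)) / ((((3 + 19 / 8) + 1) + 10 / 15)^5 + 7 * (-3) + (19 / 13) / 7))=-7361722368 / 12530057473651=-0.00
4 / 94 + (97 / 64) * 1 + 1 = 7695 / 3008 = 2.56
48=48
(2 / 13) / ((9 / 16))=32 / 117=0.27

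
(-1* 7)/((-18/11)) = 77/18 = 4.28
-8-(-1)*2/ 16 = -63/ 8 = -7.88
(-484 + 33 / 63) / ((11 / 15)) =-4615 / 7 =-659.29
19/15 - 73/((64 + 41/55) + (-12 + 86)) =84764/114465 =0.74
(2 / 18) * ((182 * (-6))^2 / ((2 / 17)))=1126216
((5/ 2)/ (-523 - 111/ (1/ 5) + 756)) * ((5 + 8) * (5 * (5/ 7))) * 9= -14625/ 4508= -3.24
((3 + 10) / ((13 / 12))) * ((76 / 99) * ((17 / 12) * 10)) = 12920 / 99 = 130.51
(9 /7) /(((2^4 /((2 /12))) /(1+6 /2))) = 3 /56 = 0.05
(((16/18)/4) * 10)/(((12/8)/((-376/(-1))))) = 15040/27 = 557.04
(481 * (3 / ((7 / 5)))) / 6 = 2405 / 14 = 171.79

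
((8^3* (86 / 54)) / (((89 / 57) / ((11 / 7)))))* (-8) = -36810752 / 5607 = -6565.14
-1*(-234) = 234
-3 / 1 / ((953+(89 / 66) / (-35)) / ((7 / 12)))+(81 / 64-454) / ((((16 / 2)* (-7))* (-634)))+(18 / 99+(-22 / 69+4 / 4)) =3220932930599435 / 3796525814129664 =0.85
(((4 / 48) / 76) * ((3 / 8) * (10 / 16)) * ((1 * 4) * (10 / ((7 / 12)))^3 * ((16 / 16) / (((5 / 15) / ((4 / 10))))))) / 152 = 10125 / 247646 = 0.04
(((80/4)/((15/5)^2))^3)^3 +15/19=9733811307335/7360989291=1322.35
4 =4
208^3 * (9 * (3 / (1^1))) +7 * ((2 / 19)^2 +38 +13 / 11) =964837437349 / 3971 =242970898.35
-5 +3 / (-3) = -6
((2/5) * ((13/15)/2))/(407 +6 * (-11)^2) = 13/84975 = 0.00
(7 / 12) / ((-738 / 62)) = -217 / 4428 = -0.05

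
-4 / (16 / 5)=-5 / 4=-1.25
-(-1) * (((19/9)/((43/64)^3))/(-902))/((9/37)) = -92143616/2904470217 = -0.03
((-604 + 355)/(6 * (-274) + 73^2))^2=62001/13579225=0.00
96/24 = 4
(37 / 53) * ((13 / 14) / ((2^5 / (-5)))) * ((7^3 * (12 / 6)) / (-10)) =23569 / 3392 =6.95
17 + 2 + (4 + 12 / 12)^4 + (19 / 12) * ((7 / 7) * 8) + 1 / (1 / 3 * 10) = 19709 / 30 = 656.97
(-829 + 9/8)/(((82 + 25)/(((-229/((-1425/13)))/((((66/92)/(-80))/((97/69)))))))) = 7650068348/3019005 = 2533.97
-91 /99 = -0.92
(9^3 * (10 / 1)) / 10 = 729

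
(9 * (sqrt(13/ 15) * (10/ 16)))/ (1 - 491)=-3 * sqrt(195)/ 3920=-0.01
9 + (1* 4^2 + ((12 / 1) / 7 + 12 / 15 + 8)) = 1243 / 35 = 35.51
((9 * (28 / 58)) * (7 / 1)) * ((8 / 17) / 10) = 3528 / 2465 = 1.43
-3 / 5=-0.60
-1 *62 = -62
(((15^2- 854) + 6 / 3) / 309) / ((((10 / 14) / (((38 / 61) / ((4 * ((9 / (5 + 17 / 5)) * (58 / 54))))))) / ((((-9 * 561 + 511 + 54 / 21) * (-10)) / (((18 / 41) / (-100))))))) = 723649307920 / 182207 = 3971577.97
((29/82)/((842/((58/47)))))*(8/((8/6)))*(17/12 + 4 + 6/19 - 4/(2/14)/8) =0.01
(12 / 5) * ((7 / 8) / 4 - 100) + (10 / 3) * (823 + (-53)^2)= 1424063 / 120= 11867.19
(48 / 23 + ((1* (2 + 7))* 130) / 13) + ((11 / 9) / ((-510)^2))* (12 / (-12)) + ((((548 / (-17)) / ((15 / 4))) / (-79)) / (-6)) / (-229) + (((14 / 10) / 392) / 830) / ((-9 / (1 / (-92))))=833811455404890163 / 9054602435995200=92.09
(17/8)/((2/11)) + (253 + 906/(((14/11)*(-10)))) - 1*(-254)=250601/560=447.50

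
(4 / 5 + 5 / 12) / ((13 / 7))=511 / 780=0.66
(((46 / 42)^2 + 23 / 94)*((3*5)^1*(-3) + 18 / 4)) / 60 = -179607 / 184240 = -0.97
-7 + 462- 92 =363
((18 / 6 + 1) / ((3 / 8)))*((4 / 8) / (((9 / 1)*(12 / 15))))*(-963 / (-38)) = 18.77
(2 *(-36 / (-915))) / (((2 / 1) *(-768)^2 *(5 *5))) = 1 / 374784000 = 0.00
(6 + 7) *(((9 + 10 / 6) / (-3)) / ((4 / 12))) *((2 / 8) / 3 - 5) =6136 / 9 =681.78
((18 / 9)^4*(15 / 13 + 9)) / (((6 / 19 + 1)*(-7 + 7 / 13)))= -3344 / 175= -19.11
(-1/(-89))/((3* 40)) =1/10680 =0.00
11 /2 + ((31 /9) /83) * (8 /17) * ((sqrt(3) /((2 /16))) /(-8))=11 /2 - 248 * sqrt(3) /12699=5.47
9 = 9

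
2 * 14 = 28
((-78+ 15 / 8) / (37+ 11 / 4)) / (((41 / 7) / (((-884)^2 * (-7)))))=3886571416 / 2173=1788574.05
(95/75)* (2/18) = 19/135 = 0.14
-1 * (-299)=299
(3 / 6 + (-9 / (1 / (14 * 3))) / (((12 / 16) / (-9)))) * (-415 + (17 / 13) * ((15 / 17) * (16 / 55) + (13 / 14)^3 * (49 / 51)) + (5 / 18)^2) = -2434001307209 / 1297296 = -1876211.22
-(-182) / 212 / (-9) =-91 / 954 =-0.10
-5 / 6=-0.83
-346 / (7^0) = -346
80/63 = 1.27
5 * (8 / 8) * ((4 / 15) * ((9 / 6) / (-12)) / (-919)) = 1 / 5514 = 0.00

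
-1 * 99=-99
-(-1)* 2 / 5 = 0.40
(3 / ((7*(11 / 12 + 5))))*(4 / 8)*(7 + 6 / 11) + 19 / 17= 129271 / 92939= 1.39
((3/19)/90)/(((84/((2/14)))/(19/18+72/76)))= 137/22924944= 0.00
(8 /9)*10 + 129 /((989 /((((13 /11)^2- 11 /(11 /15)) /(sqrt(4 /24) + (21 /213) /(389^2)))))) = 25699142644214305804 /2891151291402090189- 569988624465200778*sqrt(6) /321239032378010021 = 4.54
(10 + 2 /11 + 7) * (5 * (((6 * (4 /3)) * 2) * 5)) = 75600 /11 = 6872.73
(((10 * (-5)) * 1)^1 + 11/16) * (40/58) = -3945/116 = -34.01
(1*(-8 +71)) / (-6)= -21 / 2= -10.50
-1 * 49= -49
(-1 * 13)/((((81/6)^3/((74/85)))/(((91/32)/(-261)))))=43771/873334710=0.00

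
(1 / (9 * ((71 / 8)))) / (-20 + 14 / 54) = -24 / 37843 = -0.00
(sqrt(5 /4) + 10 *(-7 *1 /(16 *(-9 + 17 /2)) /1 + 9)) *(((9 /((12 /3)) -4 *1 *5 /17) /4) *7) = 511 *sqrt(5) /544 + 201845 /1088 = 187.62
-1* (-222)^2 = -49284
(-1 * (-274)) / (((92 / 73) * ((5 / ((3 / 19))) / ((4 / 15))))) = 20002 / 10925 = 1.83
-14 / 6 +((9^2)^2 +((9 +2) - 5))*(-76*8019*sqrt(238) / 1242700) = -1000554687*sqrt(238) / 310675 - 7 / 3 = -49687.07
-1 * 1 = -1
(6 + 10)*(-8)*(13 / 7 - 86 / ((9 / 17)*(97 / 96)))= 41434240 / 2037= 20340.81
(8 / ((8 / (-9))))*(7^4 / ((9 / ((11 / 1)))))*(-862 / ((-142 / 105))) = -1195229805 / 71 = -16834222.61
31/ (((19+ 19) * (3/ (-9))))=-93/ 38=-2.45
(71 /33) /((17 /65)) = 4615 /561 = 8.23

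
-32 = -32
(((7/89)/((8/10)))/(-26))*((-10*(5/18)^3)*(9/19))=21875/56979936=0.00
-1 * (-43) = 43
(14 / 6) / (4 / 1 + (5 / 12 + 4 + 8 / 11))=308 / 1207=0.26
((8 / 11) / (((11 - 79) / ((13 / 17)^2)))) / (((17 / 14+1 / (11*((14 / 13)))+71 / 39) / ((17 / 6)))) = -15379 / 2707063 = -0.01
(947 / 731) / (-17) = -947 / 12427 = -0.08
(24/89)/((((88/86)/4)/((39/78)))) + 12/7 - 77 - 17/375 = -192236876/2569875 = -74.80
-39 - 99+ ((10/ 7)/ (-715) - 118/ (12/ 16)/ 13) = -450764/ 3003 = -150.10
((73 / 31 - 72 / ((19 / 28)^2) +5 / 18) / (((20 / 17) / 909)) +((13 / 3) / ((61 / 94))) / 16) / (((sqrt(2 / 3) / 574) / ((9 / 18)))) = -69815260826101 * sqrt(6) / 4095906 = -41751877.43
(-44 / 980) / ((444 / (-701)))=7711 / 108780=0.07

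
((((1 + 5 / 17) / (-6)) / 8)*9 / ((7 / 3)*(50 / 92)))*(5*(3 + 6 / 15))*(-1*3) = 9.76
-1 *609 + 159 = -450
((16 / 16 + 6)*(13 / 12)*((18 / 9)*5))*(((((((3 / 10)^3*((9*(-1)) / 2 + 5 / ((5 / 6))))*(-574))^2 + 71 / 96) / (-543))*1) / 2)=-147737387707 / 3909600000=-37.79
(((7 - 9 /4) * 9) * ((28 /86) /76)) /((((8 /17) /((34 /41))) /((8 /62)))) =18207 /437224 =0.04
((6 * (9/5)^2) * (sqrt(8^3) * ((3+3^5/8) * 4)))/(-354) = -173016 * sqrt(2)/1475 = -165.89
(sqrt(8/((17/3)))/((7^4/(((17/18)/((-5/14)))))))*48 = -32*sqrt(102)/5145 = -0.06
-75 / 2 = -37.50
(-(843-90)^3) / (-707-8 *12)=426957777 / 803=531703.33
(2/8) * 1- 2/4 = -1/4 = -0.25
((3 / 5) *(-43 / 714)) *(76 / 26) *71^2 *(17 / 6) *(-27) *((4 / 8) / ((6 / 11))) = 135910401 / 3640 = 37338.02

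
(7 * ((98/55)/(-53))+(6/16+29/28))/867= 191869/141529080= 0.00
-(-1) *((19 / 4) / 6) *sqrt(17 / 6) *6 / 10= 19 *sqrt(102) / 240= 0.80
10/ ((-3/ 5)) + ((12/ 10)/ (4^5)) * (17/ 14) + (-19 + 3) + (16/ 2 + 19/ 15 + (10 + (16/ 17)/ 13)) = -13.33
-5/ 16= -0.31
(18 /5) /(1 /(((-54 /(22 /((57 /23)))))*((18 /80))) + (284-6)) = 124659 /9601145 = 0.01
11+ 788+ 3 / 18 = 799.17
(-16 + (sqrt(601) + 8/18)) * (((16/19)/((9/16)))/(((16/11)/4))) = -98560/1539 + 704 * sqrt(601)/171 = 36.89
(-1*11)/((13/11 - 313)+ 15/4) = 484/13555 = 0.04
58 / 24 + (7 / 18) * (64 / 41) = 4463 / 1476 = 3.02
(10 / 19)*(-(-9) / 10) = 9 / 19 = 0.47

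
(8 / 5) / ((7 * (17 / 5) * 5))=8 / 595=0.01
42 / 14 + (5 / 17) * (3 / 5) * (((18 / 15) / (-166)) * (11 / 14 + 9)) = 295077 / 98770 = 2.99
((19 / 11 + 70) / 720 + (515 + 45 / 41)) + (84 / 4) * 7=71784463 / 108240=663.20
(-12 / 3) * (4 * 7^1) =-112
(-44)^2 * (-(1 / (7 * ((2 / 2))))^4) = -1936 / 2401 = -0.81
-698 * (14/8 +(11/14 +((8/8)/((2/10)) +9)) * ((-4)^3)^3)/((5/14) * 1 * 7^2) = 37876120883/245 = 154596411.77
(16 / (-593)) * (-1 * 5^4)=10000 / 593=16.86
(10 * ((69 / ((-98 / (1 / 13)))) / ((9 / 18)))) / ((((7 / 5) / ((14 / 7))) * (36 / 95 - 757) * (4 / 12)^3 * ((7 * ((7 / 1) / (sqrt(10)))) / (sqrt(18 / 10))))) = 53095500 * sqrt(2) / 15704914589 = 0.00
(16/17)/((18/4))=32/153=0.21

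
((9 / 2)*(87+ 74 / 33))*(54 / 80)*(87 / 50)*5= 4150683 / 1760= 2358.34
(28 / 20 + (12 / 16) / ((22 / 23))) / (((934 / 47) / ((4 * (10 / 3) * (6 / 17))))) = 45167 / 87329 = 0.52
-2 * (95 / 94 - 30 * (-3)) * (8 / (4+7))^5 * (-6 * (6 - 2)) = 6727925760 / 7569397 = 888.83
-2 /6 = -1 /3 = -0.33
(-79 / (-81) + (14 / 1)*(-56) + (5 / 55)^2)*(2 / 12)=-3837172 / 29403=-130.50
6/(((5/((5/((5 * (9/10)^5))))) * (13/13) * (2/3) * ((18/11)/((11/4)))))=302500/59049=5.12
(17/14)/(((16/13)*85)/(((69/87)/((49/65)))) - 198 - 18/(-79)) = -5220241/422744560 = -0.01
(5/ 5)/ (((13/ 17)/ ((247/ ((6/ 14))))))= 2261/ 3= 753.67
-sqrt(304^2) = -304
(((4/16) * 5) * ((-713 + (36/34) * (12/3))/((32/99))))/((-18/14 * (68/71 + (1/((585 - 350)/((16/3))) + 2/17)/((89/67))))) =20665656494175/10308415232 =2004.74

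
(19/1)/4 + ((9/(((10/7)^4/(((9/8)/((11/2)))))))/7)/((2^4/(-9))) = 33189953/7040000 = 4.71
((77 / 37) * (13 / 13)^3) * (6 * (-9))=-4158 / 37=-112.38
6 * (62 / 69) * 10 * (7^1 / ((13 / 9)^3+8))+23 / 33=981853 / 28083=34.96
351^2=123201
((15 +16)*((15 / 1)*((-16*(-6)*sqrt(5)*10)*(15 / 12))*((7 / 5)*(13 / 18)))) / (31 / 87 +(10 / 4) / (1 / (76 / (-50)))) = -366349.44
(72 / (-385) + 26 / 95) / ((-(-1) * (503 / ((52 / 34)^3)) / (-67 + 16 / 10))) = -3643821168 / 90385566425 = -0.04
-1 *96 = -96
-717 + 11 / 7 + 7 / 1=-4959 / 7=-708.43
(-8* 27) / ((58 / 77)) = -8316 / 29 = -286.76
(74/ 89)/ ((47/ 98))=7252/ 4183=1.73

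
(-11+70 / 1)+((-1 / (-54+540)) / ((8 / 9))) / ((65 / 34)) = 828343 / 14040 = 59.00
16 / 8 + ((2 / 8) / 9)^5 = 120932353 / 60466176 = 2.00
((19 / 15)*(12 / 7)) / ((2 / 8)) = 304 / 35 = 8.69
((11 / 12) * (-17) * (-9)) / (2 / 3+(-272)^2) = 1683 / 887816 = 0.00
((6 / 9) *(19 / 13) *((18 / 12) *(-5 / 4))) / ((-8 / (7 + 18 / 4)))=2185 / 832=2.63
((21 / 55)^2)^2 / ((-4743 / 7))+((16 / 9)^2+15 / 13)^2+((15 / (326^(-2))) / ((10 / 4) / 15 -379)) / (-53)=63134195274123918867152 / 644159507088707341875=98.01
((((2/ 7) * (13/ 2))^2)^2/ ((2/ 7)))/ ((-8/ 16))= -28561/ 343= -83.27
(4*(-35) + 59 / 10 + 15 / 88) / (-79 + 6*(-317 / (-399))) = 2612519 / 1448040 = 1.80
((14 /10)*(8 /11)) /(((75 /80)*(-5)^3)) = -896 /103125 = -0.01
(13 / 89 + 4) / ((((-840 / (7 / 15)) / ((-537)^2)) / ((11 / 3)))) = -43351473 / 17800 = -2435.48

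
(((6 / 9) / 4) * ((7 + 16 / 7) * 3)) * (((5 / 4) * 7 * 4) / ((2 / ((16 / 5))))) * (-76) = -19760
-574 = -574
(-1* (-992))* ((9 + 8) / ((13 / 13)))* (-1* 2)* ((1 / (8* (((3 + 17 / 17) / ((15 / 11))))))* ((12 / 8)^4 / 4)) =-640305 / 352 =-1819.05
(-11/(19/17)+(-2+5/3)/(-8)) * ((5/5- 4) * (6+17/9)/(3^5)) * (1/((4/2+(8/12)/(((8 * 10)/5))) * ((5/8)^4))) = 1299656704/424186875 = 3.06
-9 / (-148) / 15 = 3 / 740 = 0.00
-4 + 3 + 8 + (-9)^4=6568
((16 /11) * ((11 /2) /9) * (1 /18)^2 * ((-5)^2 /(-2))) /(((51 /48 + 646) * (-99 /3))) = 400 /249062121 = 0.00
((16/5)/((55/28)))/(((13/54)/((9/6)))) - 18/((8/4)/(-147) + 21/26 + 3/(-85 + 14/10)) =-13.59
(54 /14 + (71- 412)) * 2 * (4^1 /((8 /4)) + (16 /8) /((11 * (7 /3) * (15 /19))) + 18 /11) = -1357472 /539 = -2518.50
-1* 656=-656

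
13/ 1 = 13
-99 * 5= -495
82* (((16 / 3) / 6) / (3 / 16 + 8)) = 10496 / 1179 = 8.90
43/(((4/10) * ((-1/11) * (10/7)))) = -3311/4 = -827.75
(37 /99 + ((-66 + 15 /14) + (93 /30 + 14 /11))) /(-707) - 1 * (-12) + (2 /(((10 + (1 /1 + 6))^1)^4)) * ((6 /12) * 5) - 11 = 222034953781 /204605987355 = 1.09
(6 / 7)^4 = 1296 / 2401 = 0.54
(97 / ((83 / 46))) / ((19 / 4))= 17848 / 1577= 11.32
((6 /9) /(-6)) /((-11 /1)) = 1 /99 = 0.01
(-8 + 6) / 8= -1 / 4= -0.25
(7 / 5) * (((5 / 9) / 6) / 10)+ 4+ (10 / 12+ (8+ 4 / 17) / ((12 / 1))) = 50789 / 9180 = 5.53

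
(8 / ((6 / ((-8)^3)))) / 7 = -2048 / 21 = -97.52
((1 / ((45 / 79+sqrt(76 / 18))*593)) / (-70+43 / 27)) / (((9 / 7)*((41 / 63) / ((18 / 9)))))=84658770 / 9831429599563-49541058*sqrt(38) / 9831429599563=-0.00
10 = 10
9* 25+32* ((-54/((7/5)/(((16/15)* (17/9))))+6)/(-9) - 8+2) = 18143/63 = 287.98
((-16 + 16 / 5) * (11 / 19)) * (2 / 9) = -1408 / 855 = -1.65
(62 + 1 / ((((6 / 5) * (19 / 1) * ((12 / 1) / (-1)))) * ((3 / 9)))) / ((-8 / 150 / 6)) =-2120025 / 304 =-6973.77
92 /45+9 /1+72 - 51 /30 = 7321 /90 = 81.34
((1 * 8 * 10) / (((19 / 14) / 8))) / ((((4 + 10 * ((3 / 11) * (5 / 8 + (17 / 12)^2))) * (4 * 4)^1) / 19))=147840 / 2951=50.10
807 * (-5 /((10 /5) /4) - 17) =-21789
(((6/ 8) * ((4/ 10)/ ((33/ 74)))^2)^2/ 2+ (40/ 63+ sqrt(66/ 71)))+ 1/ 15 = 169803547/ 192163125+ sqrt(4686)/ 71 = 1.85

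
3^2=9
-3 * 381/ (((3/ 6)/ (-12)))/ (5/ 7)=192024/ 5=38404.80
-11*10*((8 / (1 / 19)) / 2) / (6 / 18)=-25080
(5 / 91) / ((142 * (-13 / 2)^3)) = -20 / 14194817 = -0.00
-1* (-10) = 10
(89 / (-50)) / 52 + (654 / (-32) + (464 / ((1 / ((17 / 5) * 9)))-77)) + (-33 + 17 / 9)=14069.82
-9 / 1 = -9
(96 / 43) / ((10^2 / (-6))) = -144 / 1075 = -0.13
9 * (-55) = -495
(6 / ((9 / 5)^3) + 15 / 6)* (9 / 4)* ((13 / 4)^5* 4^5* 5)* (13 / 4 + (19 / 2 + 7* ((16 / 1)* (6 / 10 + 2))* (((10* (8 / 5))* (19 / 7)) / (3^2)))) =162517710376385 / 7776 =20899911313.84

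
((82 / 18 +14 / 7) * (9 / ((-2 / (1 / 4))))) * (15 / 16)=-885 / 128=-6.91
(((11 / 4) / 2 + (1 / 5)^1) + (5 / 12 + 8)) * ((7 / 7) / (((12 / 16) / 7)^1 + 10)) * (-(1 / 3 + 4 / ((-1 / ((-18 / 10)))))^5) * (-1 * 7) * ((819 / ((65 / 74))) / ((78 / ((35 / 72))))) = 975633.50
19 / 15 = 1.27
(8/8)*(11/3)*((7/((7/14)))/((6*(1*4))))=77/36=2.14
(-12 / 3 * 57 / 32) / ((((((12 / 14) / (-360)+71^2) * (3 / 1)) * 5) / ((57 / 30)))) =-7581 / 42344380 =-0.00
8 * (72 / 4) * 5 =720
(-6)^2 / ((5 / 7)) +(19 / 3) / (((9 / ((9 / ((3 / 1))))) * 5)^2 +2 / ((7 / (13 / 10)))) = 5966653 / 118320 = 50.43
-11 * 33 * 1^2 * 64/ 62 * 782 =-9083712/ 31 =-293022.97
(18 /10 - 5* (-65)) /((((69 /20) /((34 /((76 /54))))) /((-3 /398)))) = -78948 /4577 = -17.25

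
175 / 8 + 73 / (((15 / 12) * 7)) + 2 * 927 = 527581 / 280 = 1884.22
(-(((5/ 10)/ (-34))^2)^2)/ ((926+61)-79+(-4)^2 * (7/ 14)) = -1/ 19585340416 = -0.00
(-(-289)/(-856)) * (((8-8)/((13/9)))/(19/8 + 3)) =0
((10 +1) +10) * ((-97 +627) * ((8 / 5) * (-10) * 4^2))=-2849280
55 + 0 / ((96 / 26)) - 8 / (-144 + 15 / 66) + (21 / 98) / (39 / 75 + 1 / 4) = 94336449 / 1704857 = 55.33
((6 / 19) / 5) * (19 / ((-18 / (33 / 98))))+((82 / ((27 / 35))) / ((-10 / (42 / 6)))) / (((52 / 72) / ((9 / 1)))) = -5906603 / 6370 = -927.25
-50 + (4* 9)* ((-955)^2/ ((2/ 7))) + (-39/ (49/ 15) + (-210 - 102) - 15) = 5630823292/ 49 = 114914761.06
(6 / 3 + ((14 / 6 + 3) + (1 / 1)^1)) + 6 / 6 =28 / 3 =9.33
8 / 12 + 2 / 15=4 / 5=0.80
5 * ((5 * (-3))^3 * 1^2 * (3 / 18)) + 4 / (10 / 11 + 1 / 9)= -567333 / 202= -2808.58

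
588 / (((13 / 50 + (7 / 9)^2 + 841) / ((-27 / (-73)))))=9185400 / 35556767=0.26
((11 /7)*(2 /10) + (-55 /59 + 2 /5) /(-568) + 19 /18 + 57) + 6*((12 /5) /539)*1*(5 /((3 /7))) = 58.68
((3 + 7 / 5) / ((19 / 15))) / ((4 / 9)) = 297 / 38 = 7.82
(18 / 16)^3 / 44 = 0.03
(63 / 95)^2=3969 / 9025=0.44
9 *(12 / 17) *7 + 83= 2167 / 17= 127.47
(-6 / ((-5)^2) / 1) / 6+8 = 7.96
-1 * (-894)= 894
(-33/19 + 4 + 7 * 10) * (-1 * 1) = -1373/19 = -72.26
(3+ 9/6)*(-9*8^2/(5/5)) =-2592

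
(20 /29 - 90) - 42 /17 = -45248 /493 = -91.78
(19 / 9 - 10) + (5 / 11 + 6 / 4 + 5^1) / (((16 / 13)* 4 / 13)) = 132745 / 12672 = 10.48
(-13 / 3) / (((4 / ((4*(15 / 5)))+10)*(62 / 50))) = -325 / 961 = -0.34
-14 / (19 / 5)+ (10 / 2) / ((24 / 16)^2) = -250 / 171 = -1.46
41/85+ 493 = 41946/85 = 493.48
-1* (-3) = 3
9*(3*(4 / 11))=9.82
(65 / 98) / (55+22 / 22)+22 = 22.01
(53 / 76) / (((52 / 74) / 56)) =13727 / 247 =55.57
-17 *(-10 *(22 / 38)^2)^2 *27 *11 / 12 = -616020075 / 130321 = -4726.94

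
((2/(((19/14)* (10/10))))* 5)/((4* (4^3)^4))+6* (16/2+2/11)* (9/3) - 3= 505883394433/3506438144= 144.27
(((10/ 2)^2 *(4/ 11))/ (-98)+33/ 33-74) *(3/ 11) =-118191/ 5929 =-19.93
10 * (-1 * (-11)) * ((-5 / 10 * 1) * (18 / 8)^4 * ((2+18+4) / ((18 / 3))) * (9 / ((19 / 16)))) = -3247695 / 76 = -42732.83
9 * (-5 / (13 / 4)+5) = 31.15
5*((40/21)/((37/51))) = 3400/259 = 13.13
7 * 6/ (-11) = -42/ 11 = -3.82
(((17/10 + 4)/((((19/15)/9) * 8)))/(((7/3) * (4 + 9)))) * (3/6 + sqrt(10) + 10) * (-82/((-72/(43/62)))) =47601 * sqrt(10)/361088 + 142803/103168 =1.80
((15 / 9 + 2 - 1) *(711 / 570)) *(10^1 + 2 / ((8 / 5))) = 711 / 19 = 37.42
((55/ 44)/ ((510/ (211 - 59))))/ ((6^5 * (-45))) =-19/ 17845920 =-0.00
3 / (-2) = -3 / 2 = -1.50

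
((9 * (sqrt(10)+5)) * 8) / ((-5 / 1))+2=-70 - 72 * sqrt(10) / 5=-115.54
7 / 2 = 3.50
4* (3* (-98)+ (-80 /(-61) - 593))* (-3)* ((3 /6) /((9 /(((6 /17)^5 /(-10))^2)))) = 544467681792 /3074390698184725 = 0.00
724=724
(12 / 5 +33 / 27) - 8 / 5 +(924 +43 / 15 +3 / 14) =117067 / 126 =929.10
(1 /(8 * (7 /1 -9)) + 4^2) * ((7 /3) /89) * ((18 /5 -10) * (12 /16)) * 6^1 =-1071 /89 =-12.03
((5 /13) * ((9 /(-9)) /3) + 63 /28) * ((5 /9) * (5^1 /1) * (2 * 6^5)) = 1191600 /13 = 91661.54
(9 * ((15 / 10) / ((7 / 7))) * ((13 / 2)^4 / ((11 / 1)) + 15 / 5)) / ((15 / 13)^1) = 3403413 / 1760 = 1933.76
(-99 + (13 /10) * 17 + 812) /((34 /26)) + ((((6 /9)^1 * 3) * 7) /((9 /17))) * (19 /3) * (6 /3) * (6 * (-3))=-2788271 /510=-5467.20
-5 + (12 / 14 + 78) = 517 / 7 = 73.86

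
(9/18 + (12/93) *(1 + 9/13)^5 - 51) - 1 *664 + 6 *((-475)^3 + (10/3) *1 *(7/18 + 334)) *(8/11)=-1065783940100443229/2278996434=-467654939.78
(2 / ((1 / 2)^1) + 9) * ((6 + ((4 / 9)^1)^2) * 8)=52208 / 81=644.54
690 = 690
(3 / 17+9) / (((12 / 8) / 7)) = 728 / 17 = 42.82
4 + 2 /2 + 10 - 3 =12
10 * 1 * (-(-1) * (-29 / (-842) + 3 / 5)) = 6.34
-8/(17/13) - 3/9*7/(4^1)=-1367/204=-6.70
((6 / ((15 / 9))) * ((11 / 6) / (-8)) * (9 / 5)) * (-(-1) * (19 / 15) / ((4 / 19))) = -35739 / 4000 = -8.93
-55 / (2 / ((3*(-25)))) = 4125 / 2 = 2062.50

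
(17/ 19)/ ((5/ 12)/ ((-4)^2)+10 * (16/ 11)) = 0.06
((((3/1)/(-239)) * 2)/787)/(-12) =1/376186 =0.00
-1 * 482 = -482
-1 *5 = -5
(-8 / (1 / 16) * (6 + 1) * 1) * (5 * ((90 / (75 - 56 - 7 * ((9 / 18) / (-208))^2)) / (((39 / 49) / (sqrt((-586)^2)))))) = -17124386406400 / 1096019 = -15624169.29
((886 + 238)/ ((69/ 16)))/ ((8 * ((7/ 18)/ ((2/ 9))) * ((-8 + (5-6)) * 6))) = -4496/ 13041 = -0.34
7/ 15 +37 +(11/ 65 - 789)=-146516/ 195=-751.36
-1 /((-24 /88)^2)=-121 /9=-13.44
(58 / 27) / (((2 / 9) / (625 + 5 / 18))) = 326395 / 54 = 6044.35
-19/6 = -3.17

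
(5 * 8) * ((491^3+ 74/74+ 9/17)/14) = 40246062660/119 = 338202207.23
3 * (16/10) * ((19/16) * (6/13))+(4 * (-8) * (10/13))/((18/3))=-287/195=-1.47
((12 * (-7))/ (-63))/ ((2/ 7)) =14/ 3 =4.67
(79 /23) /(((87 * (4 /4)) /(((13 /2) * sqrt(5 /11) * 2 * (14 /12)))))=7189 * sqrt(55) /132066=0.40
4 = 4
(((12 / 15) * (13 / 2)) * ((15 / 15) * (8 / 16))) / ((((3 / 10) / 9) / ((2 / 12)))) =13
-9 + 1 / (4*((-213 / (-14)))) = -3827 / 426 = -8.98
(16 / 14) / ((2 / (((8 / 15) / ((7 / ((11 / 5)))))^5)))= 21109276672 / 279186591796875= 0.00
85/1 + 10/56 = 2385/28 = 85.18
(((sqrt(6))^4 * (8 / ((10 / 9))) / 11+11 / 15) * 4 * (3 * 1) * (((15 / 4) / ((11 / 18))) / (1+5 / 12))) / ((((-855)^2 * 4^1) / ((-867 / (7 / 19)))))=-21522 / 21175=-1.02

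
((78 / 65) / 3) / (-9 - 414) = -2 / 2115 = -0.00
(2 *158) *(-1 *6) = -1896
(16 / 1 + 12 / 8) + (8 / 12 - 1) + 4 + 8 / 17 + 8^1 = 3023 / 102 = 29.64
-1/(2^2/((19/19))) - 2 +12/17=-105/68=-1.54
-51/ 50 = -1.02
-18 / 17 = -1.06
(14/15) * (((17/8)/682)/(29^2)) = 119/34413720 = 0.00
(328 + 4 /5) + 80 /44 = 18184 /55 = 330.62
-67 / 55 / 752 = -67 / 41360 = -0.00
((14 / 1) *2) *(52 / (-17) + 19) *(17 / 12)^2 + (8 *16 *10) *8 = 400889 / 36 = 11135.81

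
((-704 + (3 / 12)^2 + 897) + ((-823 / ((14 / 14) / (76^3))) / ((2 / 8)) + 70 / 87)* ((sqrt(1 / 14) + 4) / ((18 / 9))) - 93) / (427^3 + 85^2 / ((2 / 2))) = -4023183292201 / 108383497536 - 62862241117* sqrt(14) / 94835560344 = -39.60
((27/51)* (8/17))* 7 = 1.74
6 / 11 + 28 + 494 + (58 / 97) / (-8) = 2229905 / 4268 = 522.47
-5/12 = -0.42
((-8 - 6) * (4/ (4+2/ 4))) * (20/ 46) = -1120/ 207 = -5.41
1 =1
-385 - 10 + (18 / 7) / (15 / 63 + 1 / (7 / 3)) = -2738 / 7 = -391.14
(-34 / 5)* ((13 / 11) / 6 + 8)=-9197 / 165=-55.74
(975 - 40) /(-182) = -935 /182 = -5.14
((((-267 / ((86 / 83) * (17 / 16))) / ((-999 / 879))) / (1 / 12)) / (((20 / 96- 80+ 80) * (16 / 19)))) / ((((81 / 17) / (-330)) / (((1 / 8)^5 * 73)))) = -33022113487 / 14662656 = -2252.12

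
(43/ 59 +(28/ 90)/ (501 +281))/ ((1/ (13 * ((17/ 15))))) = 9840974/ 915975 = 10.74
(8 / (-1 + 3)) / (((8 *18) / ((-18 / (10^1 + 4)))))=-1 / 28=-0.04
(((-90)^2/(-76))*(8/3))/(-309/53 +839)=-143100/419501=-0.34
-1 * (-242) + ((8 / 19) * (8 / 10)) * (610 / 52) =60750 / 247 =245.95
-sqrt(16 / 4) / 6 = -1 / 3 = -0.33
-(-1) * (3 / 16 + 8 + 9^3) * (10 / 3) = 2457.29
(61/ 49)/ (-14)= -61/ 686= -0.09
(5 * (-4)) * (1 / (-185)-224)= 165764 / 37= 4480.11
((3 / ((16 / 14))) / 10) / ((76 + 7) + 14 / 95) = 133 / 42128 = 0.00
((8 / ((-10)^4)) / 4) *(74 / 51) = 0.00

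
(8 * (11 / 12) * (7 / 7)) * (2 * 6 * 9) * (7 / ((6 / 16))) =14784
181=181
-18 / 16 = -9 / 8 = -1.12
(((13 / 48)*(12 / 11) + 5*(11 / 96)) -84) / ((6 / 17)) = -1492379 / 6336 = -235.54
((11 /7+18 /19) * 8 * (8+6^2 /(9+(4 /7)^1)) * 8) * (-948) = -239047680 /133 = -1797350.98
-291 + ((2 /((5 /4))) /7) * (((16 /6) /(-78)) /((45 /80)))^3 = -11891762404397 /40865155695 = -291.00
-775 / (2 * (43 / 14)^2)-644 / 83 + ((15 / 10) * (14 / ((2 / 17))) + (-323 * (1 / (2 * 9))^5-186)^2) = 19027924408337676430931 / 547948893868305408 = 34725.73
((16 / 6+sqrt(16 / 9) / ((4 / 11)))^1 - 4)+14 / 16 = 77 / 24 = 3.21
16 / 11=1.45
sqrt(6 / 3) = sqrt(2) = 1.41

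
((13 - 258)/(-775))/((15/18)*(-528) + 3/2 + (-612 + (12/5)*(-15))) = -98/336815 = -0.00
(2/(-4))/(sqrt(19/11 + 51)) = -sqrt(1595)/580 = -0.07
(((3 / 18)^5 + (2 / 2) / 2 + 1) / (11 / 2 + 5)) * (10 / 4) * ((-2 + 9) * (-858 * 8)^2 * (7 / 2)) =33395261900 / 81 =412287183.95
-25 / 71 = -0.35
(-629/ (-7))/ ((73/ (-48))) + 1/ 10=-301409/ 5110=-58.98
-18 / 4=-9 / 2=-4.50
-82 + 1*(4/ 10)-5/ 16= -6553/ 80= -81.91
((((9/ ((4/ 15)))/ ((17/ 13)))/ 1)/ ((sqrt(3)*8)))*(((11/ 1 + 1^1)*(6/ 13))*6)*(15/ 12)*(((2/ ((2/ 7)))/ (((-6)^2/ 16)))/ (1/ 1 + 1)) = 4725*sqrt(3)/ 68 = 120.35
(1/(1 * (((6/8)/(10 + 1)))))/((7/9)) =132/7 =18.86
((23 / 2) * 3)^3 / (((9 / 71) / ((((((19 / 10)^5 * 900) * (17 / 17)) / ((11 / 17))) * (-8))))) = -981798913313937 / 11000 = -89254446664.90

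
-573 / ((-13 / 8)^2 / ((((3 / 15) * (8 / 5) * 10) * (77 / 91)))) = -6454272 / 10985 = -587.55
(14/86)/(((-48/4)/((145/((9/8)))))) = -2030/1161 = -1.75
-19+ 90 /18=-14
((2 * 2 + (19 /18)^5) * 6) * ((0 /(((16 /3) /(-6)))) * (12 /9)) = 0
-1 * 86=-86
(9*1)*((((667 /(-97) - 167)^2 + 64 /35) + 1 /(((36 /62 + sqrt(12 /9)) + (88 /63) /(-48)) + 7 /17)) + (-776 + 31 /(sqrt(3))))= 1734119306043*sqrt(3) /16086248639 + 1404393152502705047226 /5297442970552285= 265294.46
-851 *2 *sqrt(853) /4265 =-1702 *sqrt(853) /4265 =-11.66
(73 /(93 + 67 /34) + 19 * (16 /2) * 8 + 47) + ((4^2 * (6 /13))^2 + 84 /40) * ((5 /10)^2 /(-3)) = 27482578053 /21828040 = 1259.05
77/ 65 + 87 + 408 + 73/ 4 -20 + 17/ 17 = 128813/ 260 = 495.43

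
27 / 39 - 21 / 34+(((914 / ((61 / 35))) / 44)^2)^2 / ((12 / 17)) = 245911765006069548733 / 8601685965292992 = 28588.79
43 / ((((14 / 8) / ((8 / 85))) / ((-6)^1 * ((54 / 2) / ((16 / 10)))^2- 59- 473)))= -3083057 / 595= -5181.61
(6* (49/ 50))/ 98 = 3/ 50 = 0.06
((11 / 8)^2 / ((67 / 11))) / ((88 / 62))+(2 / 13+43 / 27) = 1.97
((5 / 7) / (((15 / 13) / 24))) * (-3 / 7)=-312 / 49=-6.37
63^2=3969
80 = 80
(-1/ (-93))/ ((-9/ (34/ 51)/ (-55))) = 110/ 2511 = 0.04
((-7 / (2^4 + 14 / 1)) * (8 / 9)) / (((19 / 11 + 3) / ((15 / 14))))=-11 / 234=-0.05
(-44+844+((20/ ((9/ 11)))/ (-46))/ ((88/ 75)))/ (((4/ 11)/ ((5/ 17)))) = 12137125/ 18768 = 646.69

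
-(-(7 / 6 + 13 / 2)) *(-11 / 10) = -253 / 30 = -8.43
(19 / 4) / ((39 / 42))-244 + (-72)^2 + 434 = 5379.12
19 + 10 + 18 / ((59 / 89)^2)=243527 / 3481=69.96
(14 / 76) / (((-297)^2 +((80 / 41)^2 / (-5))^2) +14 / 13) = 257144251 / 123135543386658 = 0.00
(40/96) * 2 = 5/6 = 0.83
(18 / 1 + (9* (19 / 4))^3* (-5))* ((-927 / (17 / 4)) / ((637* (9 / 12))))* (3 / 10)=23174910081 / 433160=53501.96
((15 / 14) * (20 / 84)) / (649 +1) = 1 / 2548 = 0.00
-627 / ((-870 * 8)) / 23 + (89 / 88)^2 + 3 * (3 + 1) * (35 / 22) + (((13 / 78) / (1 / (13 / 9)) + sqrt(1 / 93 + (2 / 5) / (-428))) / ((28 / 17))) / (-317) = 31127929934203 / 1547327517120 - 17 * sqrt(97221270) / 883250760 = 20.12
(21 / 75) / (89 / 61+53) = 427 / 83050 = 0.01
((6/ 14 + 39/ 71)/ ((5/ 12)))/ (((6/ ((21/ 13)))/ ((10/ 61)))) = 5832/ 56303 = 0.10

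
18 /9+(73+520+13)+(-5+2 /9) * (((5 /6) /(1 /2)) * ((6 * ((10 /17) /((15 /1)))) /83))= 23162116 /38097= 607.98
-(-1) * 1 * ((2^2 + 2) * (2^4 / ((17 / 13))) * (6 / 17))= 7488 / 289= 25.91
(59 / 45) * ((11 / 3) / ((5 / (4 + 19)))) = 14927 / 675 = 22.11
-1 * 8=-8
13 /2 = 6.50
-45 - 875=-920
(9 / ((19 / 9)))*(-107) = -8667 / 19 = -456.16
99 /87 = 33 /29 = 1.14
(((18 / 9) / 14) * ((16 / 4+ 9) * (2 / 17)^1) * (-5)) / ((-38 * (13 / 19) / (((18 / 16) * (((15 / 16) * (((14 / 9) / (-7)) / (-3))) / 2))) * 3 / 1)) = 25 / 45696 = 0.00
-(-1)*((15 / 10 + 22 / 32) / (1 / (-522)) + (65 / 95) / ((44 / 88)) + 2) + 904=-35645 / 152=-234.51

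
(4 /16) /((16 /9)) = 9 /64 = 0.14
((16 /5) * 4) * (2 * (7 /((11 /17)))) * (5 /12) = 3808 /33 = 115.39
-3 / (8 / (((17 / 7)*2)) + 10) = -17 / 66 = -0.26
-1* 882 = -882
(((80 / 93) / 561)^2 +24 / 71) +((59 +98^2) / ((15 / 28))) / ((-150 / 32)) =-92952120144177224 / 24157944619875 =-3847.68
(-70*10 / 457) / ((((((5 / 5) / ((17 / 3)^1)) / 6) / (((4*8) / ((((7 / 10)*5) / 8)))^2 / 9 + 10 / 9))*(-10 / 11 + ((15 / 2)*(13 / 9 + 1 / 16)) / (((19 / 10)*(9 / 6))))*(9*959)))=-298604352640 / 253989624231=-1.18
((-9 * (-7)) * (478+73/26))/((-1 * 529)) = -787563/13754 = -57.26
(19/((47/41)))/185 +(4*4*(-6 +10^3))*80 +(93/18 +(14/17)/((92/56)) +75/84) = 363349238115761/285578580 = 1272326.65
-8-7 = -15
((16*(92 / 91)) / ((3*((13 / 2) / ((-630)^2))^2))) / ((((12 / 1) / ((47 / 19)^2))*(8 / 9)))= 9146979308880000 / 793117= 11532950761.21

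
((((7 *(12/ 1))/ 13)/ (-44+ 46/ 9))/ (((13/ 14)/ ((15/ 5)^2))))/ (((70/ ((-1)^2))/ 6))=-2916/ 21125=-0.14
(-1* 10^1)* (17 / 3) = -170 / 3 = -56.67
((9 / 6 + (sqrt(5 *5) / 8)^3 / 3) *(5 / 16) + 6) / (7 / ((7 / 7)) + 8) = 159601 / 368640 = 0.43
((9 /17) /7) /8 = 9 /952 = 0.01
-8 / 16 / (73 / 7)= -7 / 146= -0.05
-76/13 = -5.85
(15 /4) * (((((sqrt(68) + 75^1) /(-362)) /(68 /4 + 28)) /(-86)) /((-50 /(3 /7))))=-3 /1743392 - sqrt(17) /21792400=-0.00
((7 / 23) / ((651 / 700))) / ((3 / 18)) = 1400 / 713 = 1.96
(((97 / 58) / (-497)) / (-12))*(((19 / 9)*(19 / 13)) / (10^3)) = 35017 / 40471704000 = 0.00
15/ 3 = 5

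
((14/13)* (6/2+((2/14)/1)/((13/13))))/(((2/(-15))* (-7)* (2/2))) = 330/91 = 3.63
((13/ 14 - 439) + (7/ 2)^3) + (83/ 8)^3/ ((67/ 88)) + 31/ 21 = 96629077/ 90048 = 1073.08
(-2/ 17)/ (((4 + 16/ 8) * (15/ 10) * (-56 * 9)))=1/ 38556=0.00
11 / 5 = 2.20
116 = 116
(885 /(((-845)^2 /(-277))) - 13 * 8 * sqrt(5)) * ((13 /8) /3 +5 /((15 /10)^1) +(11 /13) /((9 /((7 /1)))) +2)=-6115 * sqrt(5) /9 - 19987489 /8911032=-1521.53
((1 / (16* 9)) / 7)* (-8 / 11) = -1 / 1386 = -0.00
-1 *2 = -2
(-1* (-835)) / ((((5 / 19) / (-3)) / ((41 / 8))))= -390279 / 8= -48784.88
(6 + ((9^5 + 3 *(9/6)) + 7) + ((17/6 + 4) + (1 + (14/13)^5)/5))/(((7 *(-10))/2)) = -329005454651/194928825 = -1687.82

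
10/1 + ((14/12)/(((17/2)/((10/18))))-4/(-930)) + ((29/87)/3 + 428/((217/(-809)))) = -789572738/498015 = -1585.44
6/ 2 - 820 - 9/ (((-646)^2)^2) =-142282710030361/ 174152643856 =-817.00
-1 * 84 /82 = -42 /41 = -1.02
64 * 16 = 1024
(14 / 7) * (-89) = -178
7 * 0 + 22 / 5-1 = 17 / 5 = 3.40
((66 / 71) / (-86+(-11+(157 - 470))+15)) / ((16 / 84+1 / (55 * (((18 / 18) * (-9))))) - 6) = 45738 / 112948433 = 0.00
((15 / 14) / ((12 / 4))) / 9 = 5 / 126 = 0.04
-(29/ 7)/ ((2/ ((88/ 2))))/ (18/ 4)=-1276/ 63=-20.25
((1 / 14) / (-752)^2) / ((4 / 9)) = 9 / 31668224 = 0.00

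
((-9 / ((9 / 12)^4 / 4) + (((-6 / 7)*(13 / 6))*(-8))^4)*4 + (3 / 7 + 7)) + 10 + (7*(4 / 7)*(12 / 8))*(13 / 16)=33617106223 / 172872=194462.41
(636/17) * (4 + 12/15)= 15264/85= 179.58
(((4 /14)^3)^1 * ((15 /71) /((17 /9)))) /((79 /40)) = 43200 /32706079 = 0.00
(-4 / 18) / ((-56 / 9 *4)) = 1 / 112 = 0.01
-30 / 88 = -15 / 44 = -0.34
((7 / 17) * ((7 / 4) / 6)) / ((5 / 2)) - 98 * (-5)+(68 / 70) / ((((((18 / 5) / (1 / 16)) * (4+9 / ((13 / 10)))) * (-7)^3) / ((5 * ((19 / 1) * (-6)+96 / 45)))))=3067567080259 / 6259695120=490.05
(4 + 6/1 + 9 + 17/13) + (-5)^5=-40361/13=-3104.69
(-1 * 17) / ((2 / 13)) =-221 / 2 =-110.50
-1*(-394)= 394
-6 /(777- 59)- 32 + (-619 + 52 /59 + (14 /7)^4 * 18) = -362.13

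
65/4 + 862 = 3513/4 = 878.25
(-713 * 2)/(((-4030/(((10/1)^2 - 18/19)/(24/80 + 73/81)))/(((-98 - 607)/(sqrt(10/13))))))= -494369406 * sqrt(130)/240331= -23453.81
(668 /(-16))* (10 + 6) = -668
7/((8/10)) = 35/4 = 8.75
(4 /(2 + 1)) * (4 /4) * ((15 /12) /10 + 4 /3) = 35 /18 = 1.94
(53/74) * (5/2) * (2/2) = 265/148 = 1.79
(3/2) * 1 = 3/2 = 1.50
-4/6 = -2/3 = -0.67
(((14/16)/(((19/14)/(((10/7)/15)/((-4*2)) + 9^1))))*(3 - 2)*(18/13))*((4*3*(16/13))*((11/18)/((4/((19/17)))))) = 58135/2873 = 20.23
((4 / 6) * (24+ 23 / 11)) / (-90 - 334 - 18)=-287 / 7293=-0.04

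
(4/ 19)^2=16/ 361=0.04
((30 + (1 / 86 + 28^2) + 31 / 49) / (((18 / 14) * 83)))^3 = 40456437093014674031 / 90939231379947384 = 444.87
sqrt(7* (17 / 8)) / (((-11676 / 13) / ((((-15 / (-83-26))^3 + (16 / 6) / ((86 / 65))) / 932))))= -4382857895* sqrt(238) / 7271754261766848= -0.00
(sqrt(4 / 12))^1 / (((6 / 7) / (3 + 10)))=91* sqrt(3) / 18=8.76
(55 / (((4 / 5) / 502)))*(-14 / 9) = -483175 / 9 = -53686.11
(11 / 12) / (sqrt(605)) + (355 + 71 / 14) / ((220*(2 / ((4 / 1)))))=sqrt(5) / 60 + 5041 / 1540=3.31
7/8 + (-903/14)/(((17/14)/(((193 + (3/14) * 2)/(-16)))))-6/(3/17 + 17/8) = 640.42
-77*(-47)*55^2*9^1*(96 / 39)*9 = 28375855200 / 13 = 2182758092.31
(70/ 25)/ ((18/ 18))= 14/ 5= 2.80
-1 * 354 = -354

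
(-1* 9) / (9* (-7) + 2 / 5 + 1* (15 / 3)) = 5 / 32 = 0.16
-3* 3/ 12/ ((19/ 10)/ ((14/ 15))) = -7/ 19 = -0.37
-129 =-129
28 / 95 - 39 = -3677 / 95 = -38.71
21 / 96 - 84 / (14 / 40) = -239.78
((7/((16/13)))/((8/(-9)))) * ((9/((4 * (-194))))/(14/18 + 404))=66339/361851904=0.00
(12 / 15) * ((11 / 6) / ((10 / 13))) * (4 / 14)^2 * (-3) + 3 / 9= -491 / 3675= -0.13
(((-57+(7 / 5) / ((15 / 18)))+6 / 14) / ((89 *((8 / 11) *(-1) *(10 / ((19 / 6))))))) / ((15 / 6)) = 334609 / 3115000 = 0.11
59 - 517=-458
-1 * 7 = -7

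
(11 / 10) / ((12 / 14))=1.28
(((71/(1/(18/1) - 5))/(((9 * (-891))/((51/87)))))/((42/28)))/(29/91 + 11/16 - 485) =-7029568/4861699966035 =-0.00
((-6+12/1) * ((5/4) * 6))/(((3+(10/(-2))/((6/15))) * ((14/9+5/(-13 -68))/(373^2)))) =-1014250410/2299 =-441170.25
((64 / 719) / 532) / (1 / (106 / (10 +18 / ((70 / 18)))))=265 / 218576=0.00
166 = 166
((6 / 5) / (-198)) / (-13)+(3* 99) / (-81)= -7864 / 2145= -3.67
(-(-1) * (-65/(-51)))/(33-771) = -65/37638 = -0.00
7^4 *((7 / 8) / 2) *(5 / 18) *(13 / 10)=218491 / 576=379.32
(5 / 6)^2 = 25 / 36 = 0.69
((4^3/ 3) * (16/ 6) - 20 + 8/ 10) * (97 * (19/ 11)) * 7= 21880096/ 495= 44202.21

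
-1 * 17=-17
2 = 2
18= 18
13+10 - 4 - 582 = -563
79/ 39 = 2.03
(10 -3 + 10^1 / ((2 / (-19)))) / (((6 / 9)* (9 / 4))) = -58.67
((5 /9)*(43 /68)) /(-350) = -0.00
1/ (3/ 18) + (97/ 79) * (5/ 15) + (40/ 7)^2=453631/ 11613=39.06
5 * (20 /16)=25 /4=6.25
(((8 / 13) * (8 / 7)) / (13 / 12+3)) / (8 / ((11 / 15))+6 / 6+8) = 2816 / 325507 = 0.01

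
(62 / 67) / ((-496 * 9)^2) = 1 / 21534336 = 0.00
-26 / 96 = -13 / 48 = -0.27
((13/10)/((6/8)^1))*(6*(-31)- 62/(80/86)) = -65689/150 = -437.93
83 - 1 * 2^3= 75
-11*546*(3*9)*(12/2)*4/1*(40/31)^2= -6227020800/961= -6479730.28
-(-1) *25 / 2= 25 / 2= 12.50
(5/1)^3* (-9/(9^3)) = -125/81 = -1.54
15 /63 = 5 /21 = 0.24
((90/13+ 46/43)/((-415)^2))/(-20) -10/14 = -2406852194/3369582125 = -0.71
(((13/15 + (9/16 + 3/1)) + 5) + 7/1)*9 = 147.86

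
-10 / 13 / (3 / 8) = -80 / 39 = -2.05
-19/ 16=-1.19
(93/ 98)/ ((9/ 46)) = 4.85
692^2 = 478864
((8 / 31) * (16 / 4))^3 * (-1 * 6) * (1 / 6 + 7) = -1409024 / 29791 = -47.30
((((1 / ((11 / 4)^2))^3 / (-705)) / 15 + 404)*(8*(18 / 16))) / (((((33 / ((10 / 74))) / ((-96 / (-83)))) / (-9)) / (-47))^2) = 29505344198623875072 / 2021627395425121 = 14594.85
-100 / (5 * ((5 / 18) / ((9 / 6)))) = -108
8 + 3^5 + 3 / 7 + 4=1788 / 7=255.43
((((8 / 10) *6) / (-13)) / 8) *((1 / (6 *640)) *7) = -7 / 83200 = -0.00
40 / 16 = 5 / 2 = 2.50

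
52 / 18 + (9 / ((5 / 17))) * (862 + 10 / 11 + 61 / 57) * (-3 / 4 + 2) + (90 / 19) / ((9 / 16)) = 248732281 / 7524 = 33058.52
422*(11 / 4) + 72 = 2465 / 2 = 1232.50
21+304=325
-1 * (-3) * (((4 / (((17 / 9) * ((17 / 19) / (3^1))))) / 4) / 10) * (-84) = -64638 / 1445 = -44.73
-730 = -730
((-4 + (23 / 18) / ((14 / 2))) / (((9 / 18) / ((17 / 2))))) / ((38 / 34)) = -139009 / 2394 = -58.07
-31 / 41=-0.76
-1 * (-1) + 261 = 262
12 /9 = 4 /3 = 1.33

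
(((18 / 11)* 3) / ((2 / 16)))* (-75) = -32400 / 11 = -2945.45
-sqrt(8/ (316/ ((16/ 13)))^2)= -8 * sqrt(2)/ 1027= -0.01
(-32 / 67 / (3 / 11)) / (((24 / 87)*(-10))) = 638 / 1005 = 0.63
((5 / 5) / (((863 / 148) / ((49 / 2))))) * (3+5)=29008 / 863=33.61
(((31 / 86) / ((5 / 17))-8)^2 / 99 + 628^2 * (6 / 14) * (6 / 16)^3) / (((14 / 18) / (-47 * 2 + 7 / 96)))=-27463750146306921 / 25513241600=-1076450.83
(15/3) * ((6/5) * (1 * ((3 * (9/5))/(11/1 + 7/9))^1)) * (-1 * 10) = -1458/53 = -27.51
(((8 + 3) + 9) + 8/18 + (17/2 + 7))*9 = 647/2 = 323.50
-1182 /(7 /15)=-17730 /7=-2532.86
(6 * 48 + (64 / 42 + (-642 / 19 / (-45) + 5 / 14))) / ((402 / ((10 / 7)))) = 1159621 / 1122786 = 1.03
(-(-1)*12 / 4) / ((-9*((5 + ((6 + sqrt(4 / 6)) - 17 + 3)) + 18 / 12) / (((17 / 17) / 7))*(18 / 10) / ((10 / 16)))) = 25*sqrt(6) / 7182 + 25 / 1596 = 0.02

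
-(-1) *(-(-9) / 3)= 3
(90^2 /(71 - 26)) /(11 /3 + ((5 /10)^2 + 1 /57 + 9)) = 13680 /983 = 13.92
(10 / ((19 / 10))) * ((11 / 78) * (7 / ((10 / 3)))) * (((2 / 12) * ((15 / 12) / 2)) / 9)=0.02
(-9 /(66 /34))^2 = 2601 /121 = 21.50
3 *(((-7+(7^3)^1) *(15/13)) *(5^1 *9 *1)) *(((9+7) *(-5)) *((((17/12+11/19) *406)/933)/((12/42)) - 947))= 303614246376000/76817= 3952435611.60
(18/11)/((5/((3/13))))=54/715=0.08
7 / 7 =1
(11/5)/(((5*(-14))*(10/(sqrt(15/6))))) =-11*sqrt(10)/7000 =-0.00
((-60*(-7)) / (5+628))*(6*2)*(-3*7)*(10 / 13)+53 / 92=-32312221 / 252356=-128.04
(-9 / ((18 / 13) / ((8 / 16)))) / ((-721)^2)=-13 / 2079364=-0.00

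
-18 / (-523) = 18 / 523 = 0.03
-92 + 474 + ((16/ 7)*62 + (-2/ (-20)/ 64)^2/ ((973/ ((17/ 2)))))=417443020817/ 797081600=523.71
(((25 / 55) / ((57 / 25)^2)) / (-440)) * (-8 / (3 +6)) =625 / 3538161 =0.00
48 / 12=4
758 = 758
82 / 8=41 / 4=10.25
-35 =-35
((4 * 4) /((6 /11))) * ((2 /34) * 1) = 88 /51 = 1.73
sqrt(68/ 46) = sqrt(782)/ 23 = 1.22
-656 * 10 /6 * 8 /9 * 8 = -209920 /27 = -7774.81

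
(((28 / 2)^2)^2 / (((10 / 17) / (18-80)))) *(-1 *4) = 16196185.60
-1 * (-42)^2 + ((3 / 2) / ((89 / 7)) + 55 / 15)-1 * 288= -1093747 / 534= -2048.22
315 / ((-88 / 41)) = -12915 / 88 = -146.76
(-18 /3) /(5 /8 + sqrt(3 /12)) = -16 /3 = -5.33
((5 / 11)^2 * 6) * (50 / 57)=2500 / 2299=1.09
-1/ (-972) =1/ 972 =0.00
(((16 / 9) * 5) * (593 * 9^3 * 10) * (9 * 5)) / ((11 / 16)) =27667008000 / 11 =2515182545.45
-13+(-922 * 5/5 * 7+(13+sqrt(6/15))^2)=-31488/5+26 * sqrt(10)/5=-6281.16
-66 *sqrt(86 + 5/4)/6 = -11 *sqrt(349)/2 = -102.75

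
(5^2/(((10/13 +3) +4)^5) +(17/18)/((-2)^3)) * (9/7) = -177335053717/1177131256112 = -0.15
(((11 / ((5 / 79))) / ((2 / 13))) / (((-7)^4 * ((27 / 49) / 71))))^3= 516017502455672503 / 2315685267000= 222835.77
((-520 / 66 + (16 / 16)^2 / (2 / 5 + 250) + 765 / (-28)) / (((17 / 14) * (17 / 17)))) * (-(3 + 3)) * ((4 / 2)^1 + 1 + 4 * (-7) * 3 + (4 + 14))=-641287710 / 58531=-10956.38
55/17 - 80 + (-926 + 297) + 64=-10910/17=-641.76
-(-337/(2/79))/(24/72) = 79869/2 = 39934.50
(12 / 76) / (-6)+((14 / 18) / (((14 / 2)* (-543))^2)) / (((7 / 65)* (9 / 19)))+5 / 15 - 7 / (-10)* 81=6337714800394 / 111174289695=57.01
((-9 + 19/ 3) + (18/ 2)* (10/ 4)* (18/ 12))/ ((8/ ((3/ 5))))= 2.33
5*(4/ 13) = 20/ 13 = 1.54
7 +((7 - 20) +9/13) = -69/13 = -5.31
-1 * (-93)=93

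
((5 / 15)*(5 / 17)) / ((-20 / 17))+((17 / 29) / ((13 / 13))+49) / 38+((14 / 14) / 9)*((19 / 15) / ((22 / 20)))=883375 / 654588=1.35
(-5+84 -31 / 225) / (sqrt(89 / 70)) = 17744 * sqrt(6230) / 20025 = 69.94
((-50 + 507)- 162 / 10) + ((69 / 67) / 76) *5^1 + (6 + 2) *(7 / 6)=34386359 / 76380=450.20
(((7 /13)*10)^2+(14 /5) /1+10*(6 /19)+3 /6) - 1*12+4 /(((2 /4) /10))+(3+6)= 3610833 /32110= 112.45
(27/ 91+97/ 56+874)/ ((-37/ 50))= -2277675/ 1924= -1183.82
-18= -18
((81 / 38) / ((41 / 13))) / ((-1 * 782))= -1053 / 1218356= -0.00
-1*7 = -7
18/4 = 9/2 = 4.50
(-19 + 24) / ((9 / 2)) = 10 / 9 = 1.11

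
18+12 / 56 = 255 / 14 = 18.21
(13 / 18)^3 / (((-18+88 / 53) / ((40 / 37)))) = -582205 / 23358618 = -0.02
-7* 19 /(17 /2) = -266 /17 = -15.65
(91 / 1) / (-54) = -1.69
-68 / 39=-1.74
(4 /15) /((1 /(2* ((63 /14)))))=12 /5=2.40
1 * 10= 10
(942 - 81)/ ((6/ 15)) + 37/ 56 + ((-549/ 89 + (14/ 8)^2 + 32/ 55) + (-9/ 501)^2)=32882947352599/ 15289865360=2150.64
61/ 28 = 2.18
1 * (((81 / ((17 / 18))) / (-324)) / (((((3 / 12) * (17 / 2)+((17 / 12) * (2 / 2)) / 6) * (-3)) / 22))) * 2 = 2376 / 1445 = 1.64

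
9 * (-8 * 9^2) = -5832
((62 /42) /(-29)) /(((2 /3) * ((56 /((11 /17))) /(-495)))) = 168795 /386512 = 0.44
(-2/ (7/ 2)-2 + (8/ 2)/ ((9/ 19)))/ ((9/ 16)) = 5920/ 567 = 10.44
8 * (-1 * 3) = -24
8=8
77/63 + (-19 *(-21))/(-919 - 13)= 0.79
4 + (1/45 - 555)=-24794/45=-550.98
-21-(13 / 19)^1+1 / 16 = -6573 / 304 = -21.62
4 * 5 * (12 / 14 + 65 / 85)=3860 / 119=32.44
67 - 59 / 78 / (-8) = 41867 / 624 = 67.09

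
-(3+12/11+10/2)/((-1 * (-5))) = -20/11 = -1.82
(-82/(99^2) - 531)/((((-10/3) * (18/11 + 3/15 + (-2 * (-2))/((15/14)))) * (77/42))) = 5204413/333597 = 15.60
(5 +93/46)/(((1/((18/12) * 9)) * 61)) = 8721/5612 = 1.55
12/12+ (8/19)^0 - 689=-687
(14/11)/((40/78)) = 273/110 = 2.48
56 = 56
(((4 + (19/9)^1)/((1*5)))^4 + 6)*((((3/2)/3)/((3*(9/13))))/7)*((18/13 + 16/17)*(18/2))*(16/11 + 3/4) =1346340503/103060188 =13.06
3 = 3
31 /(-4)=-31 /4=-7.75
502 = 502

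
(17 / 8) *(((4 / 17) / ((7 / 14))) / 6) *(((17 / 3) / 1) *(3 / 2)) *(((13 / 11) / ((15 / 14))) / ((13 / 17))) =2.04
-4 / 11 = -0.36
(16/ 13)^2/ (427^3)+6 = 78944446018/ 13157407627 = 6.00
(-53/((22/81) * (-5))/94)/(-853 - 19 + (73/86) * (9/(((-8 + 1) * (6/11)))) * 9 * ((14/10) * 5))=-0.00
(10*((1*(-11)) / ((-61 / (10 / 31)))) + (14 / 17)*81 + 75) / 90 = 4574119 / 2893230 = 1.58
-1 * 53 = -53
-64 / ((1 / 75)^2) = -360000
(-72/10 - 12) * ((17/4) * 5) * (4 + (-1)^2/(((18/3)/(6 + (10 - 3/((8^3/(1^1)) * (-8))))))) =-2720.05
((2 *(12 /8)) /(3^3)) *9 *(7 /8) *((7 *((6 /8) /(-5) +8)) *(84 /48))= 53851 /640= 84.14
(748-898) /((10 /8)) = -120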